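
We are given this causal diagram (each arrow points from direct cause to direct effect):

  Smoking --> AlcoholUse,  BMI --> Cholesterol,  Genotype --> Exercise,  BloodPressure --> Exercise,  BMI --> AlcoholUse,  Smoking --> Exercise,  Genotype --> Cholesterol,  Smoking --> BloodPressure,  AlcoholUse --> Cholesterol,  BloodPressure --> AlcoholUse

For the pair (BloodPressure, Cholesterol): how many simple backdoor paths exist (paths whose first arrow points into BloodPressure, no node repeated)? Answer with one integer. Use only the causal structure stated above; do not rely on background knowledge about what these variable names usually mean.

3

A backdoor path from BloodPressure to Cholesterol is any simple undirected path whose first edge points into BloodPressure (i.e. leaves BloodPressure via a parent).
Parents of BloodPressure: {Smoking}.
Enumerating:
  P1: BloodPressure <- Smoking -> AlcoholUse <- BMI -> Cholesterol
  P2: BloodPressure <- Smoking -> AlcoholUse -> Cholesterol
  P3: BloodPressure <- Smoking -> Exercise <- Genotype -> Cholesterol
That exhausts the simple backdoor paths. Count: 3.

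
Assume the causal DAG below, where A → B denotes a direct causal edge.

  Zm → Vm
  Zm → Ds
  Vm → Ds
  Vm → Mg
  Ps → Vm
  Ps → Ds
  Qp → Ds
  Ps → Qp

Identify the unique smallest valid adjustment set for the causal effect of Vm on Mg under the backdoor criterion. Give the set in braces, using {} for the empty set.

{}

Variables eligible for adjustment (non-descendants of Vm, excluding Vm and Mg): {Ps, Qp, Zm}.
Backdoor paths from Vm to Mg:
  (none)
With no backdoor paths the empty set already satisfies the criterion, and it is trivially minimal.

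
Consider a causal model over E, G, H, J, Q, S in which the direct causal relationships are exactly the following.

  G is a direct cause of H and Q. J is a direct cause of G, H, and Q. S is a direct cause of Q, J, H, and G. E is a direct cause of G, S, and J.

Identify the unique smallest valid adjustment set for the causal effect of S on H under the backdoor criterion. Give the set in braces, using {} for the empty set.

Variables eligible for adjustment (non-descendants of S, excluding S and H): {E}.
Backdoor paths from S to H:
  P1: S <- E -> J -> G -> H
  P2: S <- E -> J -> Q <- G -> H
  P3: S <- E -> J -> H
  P4: S <- E -> G <- J -> H
  P5: S <- E -> G -> Q <- J -> H
  P6: S <- E -> G -> H
The empty set is not sufficient: P1 (S <- E -> J -> G -> H) has no collider blocking it and no conditioned non-collider, so it is open.
Try {E}:
  P1: blocked at fork node E ∈ conditioning set.
  P2: blocked at fork node E ∈ conditioning set.
  P3: blocked at fork node E ∈ conditioning set.
  P4: blocked at fork node E ∈ conditioning set.
  P5: blocked at fork node E ∈ conditioning set.
  P6: blocked at fork node E ∈ conditioning set.
{E} contains no descendant of S and blocks every backdoor path.
{E} is the unique smallest valid adjustment set.

{E}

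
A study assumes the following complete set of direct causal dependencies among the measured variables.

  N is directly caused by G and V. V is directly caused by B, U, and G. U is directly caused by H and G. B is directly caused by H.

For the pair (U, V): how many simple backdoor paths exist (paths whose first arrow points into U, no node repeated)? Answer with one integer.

A backdoor path from U to V is any simple undirected path whose first edge points into U (i.e. leaves U via a parent).
Parents of U: {G, H}.
Enumerating:
  P1: U <- G -> V
  P2: U <- G -> N <- V
  P3: U <- H -> B -> V
That exhausts the simple backdoor paths. Count: 3.

3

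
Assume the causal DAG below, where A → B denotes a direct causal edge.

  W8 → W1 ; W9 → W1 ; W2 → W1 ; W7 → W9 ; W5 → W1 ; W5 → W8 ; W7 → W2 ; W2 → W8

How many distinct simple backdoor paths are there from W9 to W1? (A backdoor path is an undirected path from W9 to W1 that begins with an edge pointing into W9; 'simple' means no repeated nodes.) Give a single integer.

3

A backdoor path from W9 to W1 is any simple undirected path whose first edge points into W9 (i.e. leaves W9 via a parent).
Parents of W9: {W7}.
Enumerating:
  P1: W9 <- W7 -> W2 -> W8 <- W5 -> W1
  P2: W9 <- W7 -> W2 -> W8 -> W1
  P3: W9 <- W7 -> W2 -> W1
That exhausts the simple backdoor paths. Count: 3.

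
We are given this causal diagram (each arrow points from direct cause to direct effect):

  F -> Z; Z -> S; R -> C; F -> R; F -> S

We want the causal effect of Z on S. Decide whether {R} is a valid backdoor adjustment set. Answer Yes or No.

No

Backdoor paths from Z to S (paths whose first edge points into Z):
  P1: Z <- F -> S
Condition 1 (no descendant of Z in the set): holds — descendants of Z are {S}; none are in {R}.
Condition 2 (every backdoor path blocked by {R}):
  P1: open — no interior node is in the conditioning set.
{R} does not satisfy the backdoor criterion.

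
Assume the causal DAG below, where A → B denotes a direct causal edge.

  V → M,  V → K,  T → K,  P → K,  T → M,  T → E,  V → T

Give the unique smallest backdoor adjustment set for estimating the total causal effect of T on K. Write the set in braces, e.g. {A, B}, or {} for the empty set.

{V}

Variables eligible for adjustment (non-descendants of T, excluding T and K): {P, V}.
Backdoor paths from T to K:
  P1: T <- V -> K
The empty set is not sufficient: P1 (T <- V -> K) has no collider blocking it and no conditioned non-collider, so it is open.
Try {V}:
  P1: blocked at fork node V ∈ conditioning set.
{V} contains no descendant of T and blocks every backdoor path.
No other singleton works — e.g. {P} leaves P1 open — so {V} is the unique smallest valid adjustment set.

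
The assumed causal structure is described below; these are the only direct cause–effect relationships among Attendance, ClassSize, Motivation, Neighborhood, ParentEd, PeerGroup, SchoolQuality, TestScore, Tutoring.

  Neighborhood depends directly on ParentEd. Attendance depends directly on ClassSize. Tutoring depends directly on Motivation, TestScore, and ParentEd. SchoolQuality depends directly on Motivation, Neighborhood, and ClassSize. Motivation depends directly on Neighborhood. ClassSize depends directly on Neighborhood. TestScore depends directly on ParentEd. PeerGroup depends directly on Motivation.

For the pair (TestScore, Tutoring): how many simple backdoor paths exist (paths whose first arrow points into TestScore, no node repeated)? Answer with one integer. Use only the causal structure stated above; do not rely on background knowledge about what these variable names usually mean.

4

A backdoor path from TestScore to Tutoring is any simple undirected path whose first edge points into TestScore (i.e. leaves TestScore via a parent).
Parents of TestScore: {ParentEd}.
Enumerating:
  P1: TestScore <- ParentEd -> Neighborhood -> Motivation -> Tutoring
  P2: TestScore <- ParentEd -> Neighborhood -> ClassSize -> SchoolQuality <- Motivation -> Tutoring
  P3: TestScore <- ParentEd -> Neighborhood -> SchoolQuality <- Motivation -> Tutoring
  P4: TestScore <- ParentEd -> Tutoring
That exhausts the simple backdoor paths. Count: 4.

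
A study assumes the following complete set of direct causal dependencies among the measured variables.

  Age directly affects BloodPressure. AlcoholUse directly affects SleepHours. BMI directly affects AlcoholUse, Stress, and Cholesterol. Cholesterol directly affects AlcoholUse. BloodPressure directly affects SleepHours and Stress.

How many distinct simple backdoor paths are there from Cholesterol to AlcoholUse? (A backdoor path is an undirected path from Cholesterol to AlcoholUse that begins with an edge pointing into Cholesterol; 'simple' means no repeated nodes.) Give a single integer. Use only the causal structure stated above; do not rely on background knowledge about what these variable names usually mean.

2

A backdoor path from Cholesterol to AlcoholUse is any simple undirected path whose first edge points into Cholesterol (i.e. leaves Cholesterol via a parent).
Parents of Cholesterol: {BMI}.
Enumerating:
  P1: Cholesterol <- BMI -> AlcoholUse
  P2: Cholesterol <- BMI -> Stress <- BloodPressure -> SleepHours <- AlcoholUse
That exhausts the simple backdoor paths. Count: 2.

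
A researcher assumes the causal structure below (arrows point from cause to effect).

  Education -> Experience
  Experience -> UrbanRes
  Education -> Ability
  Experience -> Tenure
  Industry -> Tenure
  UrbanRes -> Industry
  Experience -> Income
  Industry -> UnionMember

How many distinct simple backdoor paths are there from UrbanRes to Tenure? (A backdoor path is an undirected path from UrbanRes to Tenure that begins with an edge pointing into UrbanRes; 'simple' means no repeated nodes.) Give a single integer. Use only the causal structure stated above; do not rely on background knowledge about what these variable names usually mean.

1

A backdoor path from UrbanRes to Tenure is any simple undirected path whose first edge points into UrbanRes (i.e. leaves UrbanRes via a parent).
Parents of UrbanRes: {Experience}.
Enumerating:
  P1: UrbanRes <- Experience -> Tenure
That exhausts the simple backdoor paths. Count: 1.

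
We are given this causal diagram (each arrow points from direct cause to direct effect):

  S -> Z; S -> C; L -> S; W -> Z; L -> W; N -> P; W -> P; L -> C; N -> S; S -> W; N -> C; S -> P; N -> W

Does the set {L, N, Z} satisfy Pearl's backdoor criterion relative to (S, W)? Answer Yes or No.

Backdoor paths from S to W (paths whose first edge points into S):
  P1: S <- L -> W
  P2: S <- L -> C <- N -> W
  P3: S <- L -> C <- N -> P <- W
  P4: S <- N -> W
  P5: S <- N -> P <- W
  P6: S <- N -> C <- L -> W
Condition 1 (no descendant of S in the set): FAILS — Z is a descendant of S.
Condition 2 (every backdoor path blocked by {L, N, Z}):
  P1: blocked at fork node L ∈ conditioning set.
  P2: blocked at fork node L ∈ conditioning set.
  P3: blocked at fork node L ∈ conditioning set.
  P4: blocked at fork node N ∈ conditioning set.
  P5: blocked at fork node N ∈ conditioning set.
  P6: blocked at fork node N ∈ conditioning set.
{L, N, Z} does not satisfy the backdoor criterion.

No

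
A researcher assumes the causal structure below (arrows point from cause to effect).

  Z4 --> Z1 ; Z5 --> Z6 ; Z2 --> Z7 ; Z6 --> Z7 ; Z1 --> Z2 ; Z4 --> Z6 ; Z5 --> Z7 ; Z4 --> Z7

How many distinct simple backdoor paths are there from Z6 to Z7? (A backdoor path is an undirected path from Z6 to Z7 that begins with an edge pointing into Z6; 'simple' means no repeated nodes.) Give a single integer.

3

A backdoor path from Z6 to Z7 is any simple undirected path whose first edge points into Z6 (i.e. leaves Z6 via a parent).
Parents of Z6: {Z4, Z5}.
Enumerating:
  P1: Z6 <- Z4 -> Z1 -> Z2 -> Z7
  P2: Z6 <- Z4 -> Z7
  P3: Z6 <- Z5 -> Z7
That exhausts the simple backdoor paths. Count: 3.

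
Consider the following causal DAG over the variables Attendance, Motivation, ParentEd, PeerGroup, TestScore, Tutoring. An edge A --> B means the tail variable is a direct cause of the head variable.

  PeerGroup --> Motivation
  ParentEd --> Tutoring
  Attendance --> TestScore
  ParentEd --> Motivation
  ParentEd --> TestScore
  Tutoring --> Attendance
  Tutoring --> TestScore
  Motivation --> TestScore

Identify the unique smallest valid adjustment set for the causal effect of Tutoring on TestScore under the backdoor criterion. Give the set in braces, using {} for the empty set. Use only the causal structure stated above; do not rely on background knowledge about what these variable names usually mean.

Variables eligible for adjustment (non-descendants of Tutoring, excluding Tutoring and TestScore): {Motivation, ParentEd, PeerGroup}.
Backdoor paths from Tutoring to TestScore:
  P1: Tutoring <- ParentEd -> Motivation -> TestScore
  P2: Tutoring <- ParentEd -> TestScore
The empty set is not sufficient: P1 (Tutoring <- ParentEd -> Motivation -> TestScore) has no collider blocking it and no conditioned non-collider, so it is open.
Try {ParentEd}:
  P1: blocked at fork node ParentEd ∈ conditioning set.
  P2: blocked at fork node ParentEd ∈ conditioning set.
{ParentEd} contains no descendant of Tutoring and blocks every backdoor path.
No other singleton works — e.g. {PeerGroup} leaves P1 open — so {ParentEd} is the unique smallest valid adjustment set.

{ParentEd}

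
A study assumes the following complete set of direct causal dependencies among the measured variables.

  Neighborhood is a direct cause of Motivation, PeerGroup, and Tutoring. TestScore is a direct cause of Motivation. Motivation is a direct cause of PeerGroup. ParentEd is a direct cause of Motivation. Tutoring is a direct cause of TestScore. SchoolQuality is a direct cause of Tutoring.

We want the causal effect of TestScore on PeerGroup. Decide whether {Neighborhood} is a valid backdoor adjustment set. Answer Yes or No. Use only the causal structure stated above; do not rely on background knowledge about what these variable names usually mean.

Backdoor paths from TestScore to PeerGroup (paths whose first edge points into TestScore):
  P1: TestScore <- Tutoring <- Neighborhood -> Motivation -> PeerGroup
  P2: TestScore <- Tutoring <- Neighborhood -> PeerGroup
Condition 1 (no descendant of TestScore in the set): holds — descendants of TestScore are {Motivation, PeerGroup}; none are in {Neighborhood}.
Condition 2 (every backdoor path blocked by {Neighborhood}):
  P1: blocked at fork node Neighborhood ∈ conditioning set.
  P2: blocked at fork node Neighborhood ∈ conditioning set.
{Neighborhood} satisfies the backdoor criterion.

Yes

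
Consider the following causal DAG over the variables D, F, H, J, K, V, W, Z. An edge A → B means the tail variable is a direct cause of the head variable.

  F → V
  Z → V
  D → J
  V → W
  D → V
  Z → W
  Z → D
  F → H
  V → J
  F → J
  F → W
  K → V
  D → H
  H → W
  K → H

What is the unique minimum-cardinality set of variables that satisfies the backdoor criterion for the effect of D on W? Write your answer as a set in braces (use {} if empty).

Variables eligible for adjustment (non-descendants of D, excluding D and W): {F, K, Z}.
Backdoor paths from D to W:
  P1: D <- Z -> V <- K -> H <- F -> W
  P2: D <- Z -> V <- K -> H -> W
  P3: D <- Z -> V <- F -> H -> W
  P4: D <- Z -> V <- F -> W
  P5: D <- Z -> V -> W
  P6: D <- Z -> V -> J <- F -> H -> W
  P7: D <- Z -> V -> J <- F -> W
  P8: D <- Z -> W
The empty set is not sufficient: P5 (D <- Z -> V -> W) has no collider blocking it and no conditioned non-collider, so it is open.
Try {Z}:
  P1: blocked at fork node Z ∈ conditioning set.
  P2: blocked at fork node Z ∈ conditioning set.
  P3: blocked at fork node Z ∈ conditioning set.
  P4: blocked at fork node Z ∈ conditioning set.
  P5: blocked at fork node Z ∈ conditioning set.
  P6: blocked at fork node Z ∈ conditioning set.
  P7: blocked at fork node Z ∈ conditioning set.
  P8: blocked at fork node Z ∈ conditioning set.
{Z} contains no descendant of D and blocks every backdoor path.
No other singleton works — e.g. {K} leaves P5 open — so {Z} is the unique smallest valid adjustment set.

{Z}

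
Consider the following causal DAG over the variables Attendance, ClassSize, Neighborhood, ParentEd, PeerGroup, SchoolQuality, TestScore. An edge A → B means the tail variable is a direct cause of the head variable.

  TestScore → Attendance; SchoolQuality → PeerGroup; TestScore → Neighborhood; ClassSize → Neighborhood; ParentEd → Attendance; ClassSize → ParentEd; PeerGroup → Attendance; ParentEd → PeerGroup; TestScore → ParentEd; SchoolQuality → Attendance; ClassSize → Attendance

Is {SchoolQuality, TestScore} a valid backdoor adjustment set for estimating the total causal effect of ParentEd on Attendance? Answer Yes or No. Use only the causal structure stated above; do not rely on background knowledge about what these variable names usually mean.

No

Backdoor paths from ParentEd to Attendance (paths whose first edge points into ParentEd):
  P1: ParentEd <- TestScore -> Neighborhood <- ClassSize -> Attendance
  P2: ParentEd <- TestScore -> Attendance
  P3: ParentEd <- ClassSize -> Neighborhood <- TestScore -> Attendance
  P4: ParentEd <- ClassSize -> Attendance
Condition 1 (no descendant of ParentEd in the set): holds — descendants of ParentEd are {Attendance, PeerGroup}; none are in {SchoolQuality, TestScore}.
Condition 2 (every backdoor path blocked by {SchoolQuality, TestScore}):
  P1: blocked at fork node TestScore ∈ conditioning set.
  P2: blocked at fork node TestScore ∈ conditioning set.
  P3: blocked at collider Neighborhood (neither it nor any descendant is in the conditioning set).
  P4: open — no interior node is in the conditioning set.
{SchoolQuality, TestScore} does not satisfy the backdoor criterion.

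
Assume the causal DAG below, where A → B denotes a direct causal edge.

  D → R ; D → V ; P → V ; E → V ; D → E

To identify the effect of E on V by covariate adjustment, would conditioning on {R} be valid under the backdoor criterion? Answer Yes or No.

Backdoor paths from E to V (paths whose first edge points into E):
  P1: E <- D -> V
Condition 1 (no descendant of E in the set): holds — descendants of E are {V}; none are in {R}.
Condition 2 (every backdoor path blocked by {R}):
  P1: open — no interior node is in the conditioning set.
{R} does not satisfy the backdoor criterion.

No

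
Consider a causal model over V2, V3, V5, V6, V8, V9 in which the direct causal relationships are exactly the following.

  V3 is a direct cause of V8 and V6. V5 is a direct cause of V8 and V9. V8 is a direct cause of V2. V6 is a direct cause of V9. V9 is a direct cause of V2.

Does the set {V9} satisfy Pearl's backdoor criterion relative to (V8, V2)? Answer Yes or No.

Yes

Backdoor paths from V8 to V2 (paths whose first edge points into V8):
  P1: V8 <- V3 -> V6 -> V9 -> V2
  P2: V8 <- V5 -> V9 -> V2
Condition 1 (no descendant of V8 in the set): holds — descendants of V8 are {V2}; none are in {V9}.
Condition 2 (every backdoor path blocked by {V9}):
  P1: blocked at chain node V9 ∈ conditioning set.
  P2: blocked at chain node V9 ∈ conditioning set.
{V9} satisfies the backdoor criterion.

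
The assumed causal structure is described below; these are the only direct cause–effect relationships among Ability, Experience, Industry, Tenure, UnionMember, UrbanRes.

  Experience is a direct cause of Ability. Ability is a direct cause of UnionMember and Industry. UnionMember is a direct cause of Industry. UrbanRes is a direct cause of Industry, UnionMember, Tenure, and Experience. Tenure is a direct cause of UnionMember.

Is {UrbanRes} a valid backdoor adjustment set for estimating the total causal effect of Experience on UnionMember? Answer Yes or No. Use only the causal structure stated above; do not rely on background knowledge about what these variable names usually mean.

Yes

Backdoor paths from Experience to UnionMember (paths whose first edge points into Experience):
  P1: Experience <- UrbanRes -> Tenure -> UnionMember
  P2: Experience <- UrbanRes -> UnionMember
  P3: Experience <- UrbanRes -> Industry <- Ability -> UnionMember
  P4: Experience <- UrbanRes -> Industry <- UnionMember
Condition 1 (no descendant of Experience in the set): holds — descendants of Experience are {Ability, Industry, UnionMember}; none are in {UrbanRes}.
Condition 2 (every backdoor path blocked by {UrbanRes}):
  P1: blocked at fork node UrbanRes ∈ conditioning set.
  P2: blocked at fork node UrbanRes ∈ conditioning set.
  P3: blocked at fork node UrbanRes ∈ conditioning set.
  P4: blocked at fork node UrbanRes ∈ conditioning set.
{UrbanRes} satisfies the backdoor criterion.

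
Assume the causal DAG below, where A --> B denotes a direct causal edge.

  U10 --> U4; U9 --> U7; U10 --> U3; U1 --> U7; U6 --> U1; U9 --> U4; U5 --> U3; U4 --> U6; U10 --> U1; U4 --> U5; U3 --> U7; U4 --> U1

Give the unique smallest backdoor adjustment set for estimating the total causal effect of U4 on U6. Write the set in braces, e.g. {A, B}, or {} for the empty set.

{}

Variables eligible for adjustment (non-descendants of U4, excluding U4 and U6): {U10, U9}.
Backdoor paths from U4 to U6:
  P1: U4 <- U9 -> U7 <- U1 <- U6
  P2: U4 <- U9 -> U7 <- U3 <- U10 -> U1 <- U6
  P3: U4 <- U10 -> U1 <- U6
  P4: U4 <- U10 -> U3 -> U7 <- U1 <- U6
Each backdoor path contains an unconditioned collider, so every path is already blocked with the empty conditioning set:
  P1: blocked at collider U7 (neither it nor any descendant is in the conditioning set).
  P2: blocked at collider U7 (neither it nor any descendant is in the conditioning set).
  P3: blocked at collider U1 (neither it nor any descendant is in the conditioning set).
  P4: blocked at collider U7 (neither it nor any descendant is in the conditioning set).
The empty set is therefore the unique smallest valid set.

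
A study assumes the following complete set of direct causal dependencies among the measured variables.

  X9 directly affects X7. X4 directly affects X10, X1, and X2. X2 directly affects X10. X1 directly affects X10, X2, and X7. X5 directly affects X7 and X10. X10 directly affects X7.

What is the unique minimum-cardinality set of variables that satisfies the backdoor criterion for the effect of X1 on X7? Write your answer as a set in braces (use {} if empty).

{X4}

Variables eligible for adjustment (non-descendants of X1, excluding X1 and X7): {X4, X5, X9}.
Backdoor paths from X1 to X7:
  P1: X1 <- X4 -> X2 -> X10 <- X5 -> X7
  P2: X1 <- X4 -> X2 -> X10 -> X7
  P3: X1 <- X4 -> X10 <- X5 -> X7
  P4: X1 <- X4 -> X10 -> X7
The empty set is not sufficient: P2 (X1 <- X4 -> X2 -> X10 -> X7) has no collider blocking it and no conditioned non-collider, so it is open.
Try {X4}:
  P1: blocked at fork node X4 ∈ conditioning set.
  P2: blocked at fork node X4 ∈ conditioning set.
  P3: blocked at fork node X4 ∈ conditioning set.
  P4: blocked at fork node X4 ∈ conditioning set.
{X4} contains no descendant of X1 and blocks every backdoor path.
No other singleton works — e.g. {X5} leaves P2 open — so {X4} is the unique smallest valid adjustment set.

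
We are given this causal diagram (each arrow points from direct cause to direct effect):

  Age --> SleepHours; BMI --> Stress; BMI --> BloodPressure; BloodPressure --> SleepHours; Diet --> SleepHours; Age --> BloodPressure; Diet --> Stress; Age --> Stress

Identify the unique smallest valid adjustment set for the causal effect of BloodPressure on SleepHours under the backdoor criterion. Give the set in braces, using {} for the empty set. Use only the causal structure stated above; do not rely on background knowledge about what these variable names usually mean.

{Age}

Variables eligible for adjustment (non-descendants of BloodPressure, excluding BloodPressure and SleepHours): {Age, BMI, Diet, Stress}.
Backdoor paths from BloodPressure to SleepHours:
  P1: BloodPressure <- Age -> SleepHours
  P2: BloodPressure <- Age -> Stress <- Diet -> SleepHours
  P3: BloodPressure <- BMI -> Stress <- Age -> SleepHours
  P4: BloodPressure <- BMI -> Stress <- Diet -> SleepHours
The empty set is not sufficient: P1 (BloodPressure <- Age -> SleepHours) has no collider blocking it and no conditioned non-collider, so it is open.
Try {Age}:
  P1: blocked at fork node Age ∈ conditioning set.
  P2: blocked at fork node Age ∈ conditioning set.
  P3: blocked at collider Stress (neither it nor any descendant is in the conditioning set).
  P4: blocked at collider Stress (neither it nor any descendant is in the conditioning set).
{Age} contains no descendant of BloodPressure and blocks every backdoor path.
No other singleton works — e.g. {Diet} leaves P1 open — so {Age} is the unique smallest valid adjustment set.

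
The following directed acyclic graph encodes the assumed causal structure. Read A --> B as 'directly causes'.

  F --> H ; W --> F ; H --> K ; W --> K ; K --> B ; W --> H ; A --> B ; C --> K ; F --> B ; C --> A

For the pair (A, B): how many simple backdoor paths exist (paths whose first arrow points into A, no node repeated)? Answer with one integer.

A backdoor path from A to B is any simple undirected path whose first edge points into A (i.e. leaves A via a parent).
Parents of A: {C}.
Enumerating:
  P1: A <- C -> K <- W -> F -> B
  P2: A <- C -> K <- W -> H <- F -> B
  P3: A <- C -> K <- H <- W -> F -> B
  P4: A <- C -> K <- H <- F -> B
  P5: A <- C -> K -> B
That exhausts the simple backdoor paths. Count: 5.

5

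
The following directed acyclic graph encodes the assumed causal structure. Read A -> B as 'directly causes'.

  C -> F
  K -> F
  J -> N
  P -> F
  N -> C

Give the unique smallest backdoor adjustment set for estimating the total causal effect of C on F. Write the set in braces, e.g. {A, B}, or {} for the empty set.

{}

Variables eligible for adjustment (non-descendants of C, excluding C and F): {J, K, N, P}.
Backdoor paths from C to F:
  (none)
With no backdoor paths the empty set already satisfies the criterion, and it is trivially minimal.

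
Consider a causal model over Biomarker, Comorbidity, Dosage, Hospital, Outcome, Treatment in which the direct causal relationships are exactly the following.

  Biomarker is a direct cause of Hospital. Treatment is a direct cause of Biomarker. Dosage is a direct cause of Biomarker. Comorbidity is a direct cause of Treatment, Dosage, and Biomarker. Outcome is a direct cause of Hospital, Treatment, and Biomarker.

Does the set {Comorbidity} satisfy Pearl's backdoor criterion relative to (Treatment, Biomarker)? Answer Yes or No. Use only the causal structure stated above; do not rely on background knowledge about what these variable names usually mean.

No

Backdoor paths from Treatment to Biomarker (paths whose first edge points into Treatment):
  P1: Treatment <- Comorbidity -> Dosage -> Biomarker
  P2: Treatment <- Comorbidity -> Biomarker
  P3: Treatment <- Outcome -> Biomarker
  P4: Treatment <- Outcome -> Hospital <- Biomarker
Condition 1 (no descendant of Treatment in the set): holds — descendants of Treatment are {Biomarker, Hospital}; none are in {Comorbidity}.
Condition 2 (every backdoor path blocked by {Comorbidity}):
  P1: blocked at fork node Comorbidity ∈ conditioning set.
  P2: blocked at fork node Comorbidity ∈ conditioning set.
  P3: open — no interior node is in the conditioning set.
  P4: blocked at collider Hospital (neither it nor any descendant is in the conditioning set).
{Comorbidity} does not satisfy the backdoor criterion.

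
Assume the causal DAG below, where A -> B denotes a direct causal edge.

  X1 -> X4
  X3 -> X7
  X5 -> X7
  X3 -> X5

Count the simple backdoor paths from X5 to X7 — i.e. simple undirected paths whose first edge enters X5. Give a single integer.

A backdoor path from X5 to X7 is any simple undirected path whose first edge points into X5 (i.e. leaves X5 via a parent).
Parents of X5: {X3}.
Enumerating:
  P1: X5 <- X3 -> X7
That exhausts the simple backdoor paths. Count: 1.

1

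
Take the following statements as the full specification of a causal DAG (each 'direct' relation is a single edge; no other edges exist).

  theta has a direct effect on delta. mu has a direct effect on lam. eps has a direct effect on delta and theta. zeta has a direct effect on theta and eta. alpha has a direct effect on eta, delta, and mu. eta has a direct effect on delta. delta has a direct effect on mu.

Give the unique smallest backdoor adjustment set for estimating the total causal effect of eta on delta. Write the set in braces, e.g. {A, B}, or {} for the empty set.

Variables eligible for adjustment (non-descendants of eta, excluding eta and delta): {alpha, eps, theta, zeta}.
Backdoor paths from eta to delta:
  P1: eta <- alpha -> delta
  P2: eta <- alpha -> mu <- delta
  P3: eta <- zeta -> theta <- eps -> delta
  P4: eta <- zeta -> theta -> delta
The empty set is not sufficient: P1 (eta <- alpha -> delta) has no collider blocking it and no conditioned non-collider, so it is open.
Try {alpha, zeta}:
  P1: blocked at fork node alpha ∈ conditioning set.
  P2: blocked at fork node alpha ∈ conditioning set.
  P3: blocked at fork node zeta ∈ conditioning set.
  P4: blocked at fork node zeta ∈ conditioning set.
{alpha, zeta} contains no descendant of eta and blocks every backdoor path.
Every element of {alpha, zeta} is needed (dropping alpha leaves P1 open; dropping zeta leaves P4 open), so no proper subset is valid.
Among all size-2 subsets of the eligible variables, only {alpha, zeta} blocks every backdoor path, so it is the unique smallest valid adjustment set.

{alpha, zeta}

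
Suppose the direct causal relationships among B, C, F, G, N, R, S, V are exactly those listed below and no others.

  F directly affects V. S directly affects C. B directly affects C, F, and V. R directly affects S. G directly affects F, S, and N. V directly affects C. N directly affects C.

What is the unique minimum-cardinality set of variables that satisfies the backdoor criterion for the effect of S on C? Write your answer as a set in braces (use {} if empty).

{G}

Variables eligible for adjustment (non-descendants of S, excluding S and C): {B, F, G, N, R, V}.
Backdoor paths from S to C:
  P1: S <- G -> F <- B -> V -> C
  P2: S <- G -> F <- B -> C
  P3: S <- G -> F -> V <- B -> C
  P4: S <- G -> F -> V -> C
  P5: S <- G -> N -> C
The empty set is not sufficient: P4 (S <- G -> F -> V -> C) has no collider blocking it and no conditioned non-collider, so it is open.
Try {G}:
  P1: blocked at fork node G ∈ conditioning set.
  P2: blocked at fork node G ∈ conditioning set.
  P3: blocked at fork node G ∈ conditioning set.
  P4: blocked at fork node G ∈ conditioning set.
  P5: blocked at fork node G ∈ conditioning set.
{G} contains no descendant of S and blocks every backdoor path.
No other singleton works — e.g. {R} leaves P4 open — so {G} is the unique smallest valid adjustment set.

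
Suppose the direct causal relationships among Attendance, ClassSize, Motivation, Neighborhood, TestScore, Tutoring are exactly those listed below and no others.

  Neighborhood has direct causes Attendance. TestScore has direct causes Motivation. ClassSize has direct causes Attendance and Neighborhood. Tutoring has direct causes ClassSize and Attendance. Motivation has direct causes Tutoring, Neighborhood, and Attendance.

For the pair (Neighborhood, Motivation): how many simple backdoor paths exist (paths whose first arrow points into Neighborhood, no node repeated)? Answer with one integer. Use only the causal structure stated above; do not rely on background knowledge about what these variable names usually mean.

A backdoor path from Neighborhood to Motivation is any simple undirected path whose first edge points into Neighborhood (i.e. leaves Neighborhood via a parent).
Parents of Neighborhood: {Attendance}.
Enumerating:
  P1: Neighborhood <- Attendance -> ClassSize -> Tutoring -> Motivation
  P2: Neighborhood <- Attendance -> Tutoring -> Motivation
  P3: Neighborhood <- Attendance -> Motivation
That exhausts the simple backdoor paths. Count: 3.

3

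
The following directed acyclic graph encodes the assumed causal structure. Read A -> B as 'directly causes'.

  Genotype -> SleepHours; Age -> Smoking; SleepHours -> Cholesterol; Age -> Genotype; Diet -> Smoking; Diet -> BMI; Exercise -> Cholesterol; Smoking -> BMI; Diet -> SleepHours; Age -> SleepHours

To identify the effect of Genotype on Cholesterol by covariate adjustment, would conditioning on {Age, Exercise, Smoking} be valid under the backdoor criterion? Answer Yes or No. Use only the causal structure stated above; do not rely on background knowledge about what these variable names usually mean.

Yes

Backdoor paths from Genotype to Cholesterol (paths whose first edge points into Genotype):
  P1: Genotype <- Age -> Smoking <- Diet -> SleepHours -> Cholesterol
  P2: Genotype <- Age -> Smoking -> BMI <- Diet -> SleepHours -> Cholesterol
  P3: Genotype <- Age -> SleepHours -> Cholesterol
Condition 1 (no descendant of Genotype in the set): holds — descendants of Genotype are {Cholesterol, SleepHours}; none are in {Age, Exercise, Smoking}.
Condition 2 (every backdoor path blocked by {Age, Exercise, Smoking}):
  P1: blocked at fork node Age ∈ conditioning set.
  P2: blocked at fork node Age ∈ conditioning set.
  P3: blocked at fork node Age ∈ conditioning set.
{Age, Exercise, Smoking} satisfies the backdoor criterion.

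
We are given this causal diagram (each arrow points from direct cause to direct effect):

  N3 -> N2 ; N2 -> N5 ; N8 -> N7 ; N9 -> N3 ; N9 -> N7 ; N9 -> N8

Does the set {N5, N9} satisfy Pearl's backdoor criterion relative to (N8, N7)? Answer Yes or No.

Yes

Backdoor paths from N8 to N7 (paths whose first edge points into N8):
  P1: N8 <- N9 -> N7
Condition 1 (no descendant of N8 in the set): holds — descendants of N8 are {N7}; none are in {N5, N9}.
Condition 2 (every backdoor path blocked by {N5, N9}):
  P1: blocked at fork node N9 ∈ conditioning set.
{N5, N9} satisfies the backdoor criterion.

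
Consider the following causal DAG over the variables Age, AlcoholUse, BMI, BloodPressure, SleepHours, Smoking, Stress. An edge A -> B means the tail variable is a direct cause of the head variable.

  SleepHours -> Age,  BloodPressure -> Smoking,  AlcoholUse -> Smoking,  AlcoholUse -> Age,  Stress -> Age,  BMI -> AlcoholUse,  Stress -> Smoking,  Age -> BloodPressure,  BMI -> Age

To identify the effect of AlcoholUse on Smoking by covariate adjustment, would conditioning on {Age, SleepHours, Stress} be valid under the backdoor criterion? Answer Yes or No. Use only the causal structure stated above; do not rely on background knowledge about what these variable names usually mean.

Backdoor paths from AlcoholUse to Smoking (paths whose first edge points into AlcoholUse):
  P1: AlcoholUse <- BMI -> Age <- Stress -> Smoking
  P2: AlcoholUse <- BMI -> Age -> BloodPressure -> Smoking
Condition 1 (no descendant of AlcoholUse in the set): FAILS — Age is a descendant of AlcoholUse.
Condition 2 (every backdoor path blocked by {Age, SleepHours, Stress}):
  P1: blocked at fork node Stress ∈ conditioning set.
  P2: blocked at chain node Age ∈ conditioning set.
{Age, SleepHours, Stress} does not satisfy the backdoor criterion.

No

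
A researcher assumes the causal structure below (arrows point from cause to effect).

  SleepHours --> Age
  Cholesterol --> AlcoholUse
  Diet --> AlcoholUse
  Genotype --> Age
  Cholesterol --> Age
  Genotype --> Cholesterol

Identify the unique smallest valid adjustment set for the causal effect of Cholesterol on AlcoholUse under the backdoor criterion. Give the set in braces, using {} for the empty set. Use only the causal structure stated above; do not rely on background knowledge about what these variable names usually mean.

{}

Variables eligible for adjustment (non-descendants of Cholesterol, excluding Cholesterol and AlcoholUse): {Diet, Genotype, SleepHours}.
Backdoor paths from Cholesterol to AlcoholUse:
  (none)
With no backdoor paths the empty set already satisfies the criterion, and it is trivially minimal.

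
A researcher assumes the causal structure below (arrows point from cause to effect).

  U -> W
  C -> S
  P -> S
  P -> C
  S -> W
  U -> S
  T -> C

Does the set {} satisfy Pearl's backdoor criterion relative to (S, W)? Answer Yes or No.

No

Backdoor paths from S to W (paths whose first edge points into S):
  P1: S <- U -> W
Condition 1 (no descendant of S in the set): holds — descendants of S are {W}; none are in {}.
Condition 2 (every backdoor path blocked by {}):
  P1: open — no interior node is in the conditioning set.
{} does not satisfy the backdoor criterion.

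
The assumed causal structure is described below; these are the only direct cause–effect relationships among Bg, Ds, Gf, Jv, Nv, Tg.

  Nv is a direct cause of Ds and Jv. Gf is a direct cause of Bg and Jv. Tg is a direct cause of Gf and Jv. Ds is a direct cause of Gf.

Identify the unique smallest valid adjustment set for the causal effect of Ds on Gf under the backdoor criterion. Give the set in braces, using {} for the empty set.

Variables eligible for adjustment (non-descendants of Ds, excluding Ds and Gf): {Nv, Tg}.
Backdoor paths from Ds to Gf:
  P1: Ds <- Nv -> Jv <- Tg -> Gf
  P2: Ds <- Nv -> Jv <- Gf
Each backdoor path contains an unconditioned collider, so every path is already blocked with the empty conditioning set:
  P1: blocked at collider Jv (neither it nor any descendant is in the conditioning set).
  P2: blocked at collider Jv (neither it nor any descendant is in the conditioning set).
The empty set is therefore the unique smallest valid set.

{}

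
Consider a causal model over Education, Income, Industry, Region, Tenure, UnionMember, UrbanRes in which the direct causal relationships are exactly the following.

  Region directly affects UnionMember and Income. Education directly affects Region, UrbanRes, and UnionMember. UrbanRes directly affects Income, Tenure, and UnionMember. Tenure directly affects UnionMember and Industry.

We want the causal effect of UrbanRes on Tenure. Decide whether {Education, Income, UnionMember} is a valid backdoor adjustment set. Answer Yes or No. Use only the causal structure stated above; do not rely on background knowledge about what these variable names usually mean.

No

Backdoor paths from UrbanRes to Tenure (paths whose first edge points into UrbanRes):
  P1: UrbanRes <- Education -> Region -> UnionMember <- Tenure
  P2: UrbanRes <- Education -> UnionMember <- Tenure
Condition 1 (no descendant of UrbanRes in the set): FAILS — Income and UnionMember are descendants of UrbanRes.
Condition 2 (every backdoor path blocked by {Education, Income, UnionMember}):
  P1: blocked at fork node Education ∈ conditioning set.
  P2: blocked at fork node Education ∈ conditioning set.
{Education, Income, UnionMember} does not satisfy the backdoor criterion.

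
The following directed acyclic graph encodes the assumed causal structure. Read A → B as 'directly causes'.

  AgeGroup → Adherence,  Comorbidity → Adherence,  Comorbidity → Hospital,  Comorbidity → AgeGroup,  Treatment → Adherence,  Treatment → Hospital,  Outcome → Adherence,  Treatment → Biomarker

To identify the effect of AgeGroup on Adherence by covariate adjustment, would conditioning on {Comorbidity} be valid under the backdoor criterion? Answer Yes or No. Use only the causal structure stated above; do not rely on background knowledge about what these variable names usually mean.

Yes

Backdoor paths from AgeGroup to Adherence (paths whose first edge points into AgeGroup):
  P1: AgeGroup <- Comorbidity -> Adherence
  P2: AgeGroup <- Comorbidity -> Hospital <- Treatment -> Adherence
Condition 1 (no descendant of AgeGroup in the set): holds — descendants of AgeGroup are {Adherence}; none are in {Comorbidity}.
Condition 2 (every backdoor path blocked by {Comorbidity}):
  P1: blocked at fork node Comorbidity ∈ conditioning set.
  P2: blocked at fork node Comorbidity ∈ conditioning set.
{Comorbidity} satisfies the backdoor criterion.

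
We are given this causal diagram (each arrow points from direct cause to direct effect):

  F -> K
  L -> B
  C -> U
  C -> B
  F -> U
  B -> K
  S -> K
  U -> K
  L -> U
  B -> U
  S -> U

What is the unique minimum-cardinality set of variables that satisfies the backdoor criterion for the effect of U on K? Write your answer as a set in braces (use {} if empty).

Variables eligible for adjustment (non-descendants of U, excluding U and K): {B, C, F, L, S}.
Backdoor paths from U to K:
  P1: U <- L -> B -> K
  P2: U <- C -> B -> K
  P3: U <- F -> K
  P4: U <- S -> K
  P5: U <- B -> K
The empty set is not sufficient: P1 (U <- L -> B -> K) has no collider blocking it and no conditioned non-collider, so it is open.
Try {B, F, S}:
  P1: blocked at chain node B ∈ conditioning set.
  P2: blocked at chain node B ∈ conditioning set.
  P3: blocked at fork node F ∈ conditioning set.
  P4: blocked at fork node S ∈ conditioning set.
  P5: blocked at fork node B ∈ conditioning set.
{B, F, S} contains no descendant of U and blocks every backdoor path.
Every element of {B, F, S} is needed (dropping B leaves P1 open; dropping F leaves P3 open; dropping S leaves P4 open), so no proper subset is valid.
Among all size-3 subsets of the eligible variables, only {B, F, S} blocks every backdoor path, so it is the unique smallest valid adjustment set.

{B, F, S}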